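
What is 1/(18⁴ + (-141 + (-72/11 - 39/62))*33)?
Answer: 62/6205347 ≈ 9.9914e-6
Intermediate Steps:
1/(18⁴ + (-141 + (-72/11 - 39/62))*33) = 1/(104976 + (-141 + (-72*1/11 - 39*1/62))*33) = 1/(104976 + (-141 + (-72/11 - 39/62))*33) = 1/(104976 + (-141 - 4893/682)*33) = 1/(104976 - 101055/682*33) = 1/(104976 - 303165/62) = 1/(6205347/62) = 62/6205347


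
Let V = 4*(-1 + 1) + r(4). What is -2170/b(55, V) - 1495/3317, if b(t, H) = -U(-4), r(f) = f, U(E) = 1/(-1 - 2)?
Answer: -21595165/3317 ≈ -6510.5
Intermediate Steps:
U(E) = -⅓ (U(E) = 1/(-3) = -⅓)
V = 4 (V = 4*(-1 + 1) + 4 = 4*0 + 4 = 0 + 4 = 4)
b(t, H) = ⅓ (b(t, H) = -1*(-⅓) = ⅓)
-2170/b(55, V) - 1495/3317 = -2170/⅓ - 1495/3317 = -2170*3 - 1495*1/3317 = -6510 - 1495/3317 = -21595165/3317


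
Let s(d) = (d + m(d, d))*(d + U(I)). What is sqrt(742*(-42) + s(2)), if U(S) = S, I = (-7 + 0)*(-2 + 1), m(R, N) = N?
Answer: 2*I*sqrt(7782) ≈ 176.43*I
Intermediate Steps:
I = 7 (I = -7*(-1) = 7)
s(d) = 2*d*(7 + d) (s(d) = (d + d)*(d + 7) = (2*d)*(7 + d) = 2*d*(7 + d))
sqrt(742*(-42) + s(2)) = sqrt(742*(-42) + 2*2*(7 + 2)) = sqrt(-31164 + 2*2*9) = sqrt(-31164 + 36) = sqrt(-31128) = 2*I*sqrt(7782)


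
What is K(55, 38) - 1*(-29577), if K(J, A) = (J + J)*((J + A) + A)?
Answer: 43987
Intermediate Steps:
K(J, A) = 2*J*(J + 2*A) (K(J, A) = (2*J)*((A + J) + A) = (2*J)*(J + 2*A) = 2*J*(J + 2*A))
K(55, 38) - 1*(-29577) = 2*55*(55 + 2*38) - 1*(-29577) = 2*55*(55 + 76) + 29577 = 2*55*131 + 29577 = 14410 + 29577 = 43987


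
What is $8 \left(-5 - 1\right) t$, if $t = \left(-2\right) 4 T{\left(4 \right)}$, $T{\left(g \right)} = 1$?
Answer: $384$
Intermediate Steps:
$t = -8$ ($t = \left(-2\right) 4 \cdot 1 = \left(-8\right) 1 = -8$)
$8 \left(-5 - 1\right) t = 8 \left(-5 - 1\right) \left(-8\right) = 8 \left(-6\right) \left(-8\right) = \left(-48\right) \left(-8\right) = 384$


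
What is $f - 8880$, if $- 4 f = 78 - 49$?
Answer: $- \frac{35549}{4} \approx -8887.3$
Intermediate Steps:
$f = - \frac{29}{4}$ ($f = - \frac{78 - 49}{4} = \left(- \frac{1}{4}\right) 29 = - \frac{29}{4} \approx -7.25$)
$f - 8880 = - \frac{29}{4} - 8880 = - \frac{35549}{4}$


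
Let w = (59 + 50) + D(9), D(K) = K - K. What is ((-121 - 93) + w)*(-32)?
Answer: 3360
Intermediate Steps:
D(K) = 0
w = 109 (w = (59 + 50) + 0 = 109 + 0 = 109)
((-121 - 93) + w)*(-32) = ((-121 - 93) + 109)*(-32) = (-214 + 109)*(-32) = -105*(-32) = 3360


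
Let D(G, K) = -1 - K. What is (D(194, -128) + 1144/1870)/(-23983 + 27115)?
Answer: 10847/266220 ≈ 0.040744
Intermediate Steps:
(D(194, -128) + 1144/1870)/(-23983 + 27115) = ((-1 - 1*(-128)) + 1144/1870)/(-23983 + 27115) = ((-1 + 128) + 1144*(1/1870))/3132 = (127 + 52/85)*(1/3132) = (10847/85)*(1/3132) = 10847/266220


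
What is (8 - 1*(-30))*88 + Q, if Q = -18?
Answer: 3326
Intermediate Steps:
(8 - 1*(-30))*88 + Q = (8 - 1*(-30))*88 - 18 = (8 + 30)*88 - 18 = 38*88 - 18 = 3344 - 18 = 3326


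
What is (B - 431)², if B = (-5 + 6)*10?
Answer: 177241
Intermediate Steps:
B = 10 (B = 1*10 = 10)
(B - 431)² = (10 - 431)² = (-421)² = 177241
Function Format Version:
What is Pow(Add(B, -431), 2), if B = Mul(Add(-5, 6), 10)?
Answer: 177241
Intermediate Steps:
B = 10 (B = Mul(1, 10) = 10)
Pow(Add(B, -431), 2) = Pow(Add(10, -431), 2) = Pow(-421, 2) = 177241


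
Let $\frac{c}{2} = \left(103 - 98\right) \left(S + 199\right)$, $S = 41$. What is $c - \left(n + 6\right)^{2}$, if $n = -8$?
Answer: $2396$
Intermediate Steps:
$c = 2400$ ($c = 2 \left(103 - 98\right) \left(41 + 199\right) = 2 \cdot 5 \cdot 240 = 2 \cdot 1200 = 2400$)
$c - \left(n + 6\right)^{2} = 2400 - \left(-8 + 6\right)^{2} = 2400 - \left(-2\right)^{2} = 2400 - 4 = 2396$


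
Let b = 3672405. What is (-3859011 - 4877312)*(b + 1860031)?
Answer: -48333147872828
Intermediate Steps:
(-3859011 - 4877312)*(b + 1860031) = (-3859011 - 4877312)*(3672405 + 1860031) = -8736323*5532436 = -48333147872828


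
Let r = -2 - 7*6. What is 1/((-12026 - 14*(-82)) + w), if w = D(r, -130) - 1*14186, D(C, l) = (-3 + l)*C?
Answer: -1/19212 ≈ -5.2051e-5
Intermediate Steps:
r = -44 (r = -2 - 42 = -44)
D(C, l) = C*(-3 + l)
w = -8334 (w = -44*(-3 - 130) - 1*14186 = -44*(-133) - 14186 = 5852 - 14186 = -8334)
1/((-12026 - 14*(-82)) + w) = 1/((-12026 - 14*(-82)) - 8334) = 1/((-12026 + 1148) - 8334) = 1/(-10878 - 8334) = 1/(-19212) = -1/19212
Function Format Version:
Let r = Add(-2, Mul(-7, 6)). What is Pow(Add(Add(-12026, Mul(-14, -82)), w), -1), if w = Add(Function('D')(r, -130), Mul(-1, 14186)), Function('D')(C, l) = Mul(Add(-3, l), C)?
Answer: Rational(-1, 19212) ≈ -5.2051e-5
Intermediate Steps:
r = -44 (r = Add(-2, -42) = -44)
Function('D')(C, l) = Mul(C, Add(-3, l))
w = -8334 (w = Add(Mul(-44, Add(-3, -130)), Mul(-1, 14186)) = Add(Mul(-44, -133), -14186) = Add(5852, -14186) = -8334)
Pow(Add(Add(-12026, Mul(-14, -82)), w), -1) = Pow(Add(Add(-12026, Mul(-14, -82)), -8334), -1) = Pow(Add(Add(-12026, 1148), -8334), -1) = Pow(Add(-10878, -8334), -1) = Pow(-19212, -1) = Rational(-1, 19212)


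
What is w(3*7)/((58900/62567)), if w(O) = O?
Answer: 69153/3100 ≈ 22.307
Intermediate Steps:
w(3*7)/((58900/62567)) = (3*7)/((58900/62567)) = 21/((58900*(1/62567))) = 21/(3100/3293) = 21*(3293/3100) = 69153/3100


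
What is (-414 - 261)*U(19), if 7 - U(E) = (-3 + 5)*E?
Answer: 20925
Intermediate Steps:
U(E) = 7 - 2*E (U(E) = 7 - (-3 + 5)*E = 7 - 2*E)
(-414 - 261)*U(19) = (-414 - 261)*(7 - 2*19) = -675*(7 - 38) = -675*(-31) = 20925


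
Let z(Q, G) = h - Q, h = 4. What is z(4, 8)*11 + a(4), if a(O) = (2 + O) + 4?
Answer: 10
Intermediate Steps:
z(Q, G) = 4 - Q
a(O) = 6 + O
z(4, 8)*11 + a(4) = (4 - 1*4)*11 + (6 + 4) = (4 - 4)*11 + 10 = 0*11 + 10 = 0 + 10 = 10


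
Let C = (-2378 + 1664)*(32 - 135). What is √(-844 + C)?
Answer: √72698 ≈ 269.63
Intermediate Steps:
C = 73542 (C = -714*(-103) = 73542)
√(-844 + C) = √(-844 + 73542) = √72698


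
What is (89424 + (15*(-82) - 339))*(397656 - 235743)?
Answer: 14224866615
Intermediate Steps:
(89424 + (15*(-82) - 339))*(397656 - 235743) = (89424 + (-1230 - 339))*161913 = (89424 - 1569)*161913 = 87855*161913 = 14224866615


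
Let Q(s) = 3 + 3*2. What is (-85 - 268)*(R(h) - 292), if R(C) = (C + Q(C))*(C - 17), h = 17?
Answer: 103076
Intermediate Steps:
Q(s) = 9 (Q(s) = 3 + 6 = 9)
R(C) = (-17 + C)*(9 + C) (R(C) = (C + 9)*(C - 17) = (9 + C)*(-17 + C) = (-17 + C)*(9 + C))
(-85 - 268)*(R(h) - 292) = (-85 - 268)*((-153 + 17**2 - 8*17) - 292) = -353*((-153 + 289 - 136) - 292) = -353*(0 - 292) = -353*(-292) = 103076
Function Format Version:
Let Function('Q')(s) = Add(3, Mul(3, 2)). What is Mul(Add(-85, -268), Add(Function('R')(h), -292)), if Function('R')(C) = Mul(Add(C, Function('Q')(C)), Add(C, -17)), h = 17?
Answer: 103076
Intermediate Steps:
Function('Q')(s) = 9 (Function('Q')(s) = Add(3, 6) = 9)
Function('R')(C) = Mul(Add(-17, C), Add(9, C)) (Function('R')(C) = Mul(Add(C, 9), Add(C, -17)) = Mul(Add(9, C), Add(-17, C)) = Mul(Add(-17, C), Add(9, C)))
Mul(Add(-85, -268), Add(Function('R')(h), -292)) = Mul(Add(-85, -268), Add(Add(-153, Pow(17, 2), Mul(-8, 17)), -292)) = Mul(-353, Add(Add(-153, 289, -136), -292)) = Mul(-353, Add(0, -292)) = Mul(-353, -292) = 103076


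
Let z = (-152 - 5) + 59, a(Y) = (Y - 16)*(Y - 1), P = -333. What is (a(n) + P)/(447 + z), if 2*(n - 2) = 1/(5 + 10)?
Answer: -312689/314100 ≈ -0.99551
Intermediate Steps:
n = 61/30 (n = 2 + 1/(2*(5 + 10)) = 2 + (1/2)/15 = 2 + (1/2)*(1/15) = 2 + 1/30 = 61/30 ≈ 2.0333)
a(Y) = (-1 + Y)*(-16 + Y) (a(Y) = (-16 + Y)*(-1 + Y) = (-1 + Y)*(-16 + Y))
z = -98 (z = -157 + 59 = -98)
(a(n) + P)/(447 + z) = ((16 + (61/30)**2 - 17*61/30) - 333)/(447 - 98) = ((16 + 3721/900 - 1037/30) - 333)/349 = (-12989/900 - 333)*(1/349) = -312689/900*1/349 = -312689/314100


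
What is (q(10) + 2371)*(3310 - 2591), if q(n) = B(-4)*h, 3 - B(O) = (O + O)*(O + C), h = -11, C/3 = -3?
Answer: 2503558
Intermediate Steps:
C = -9 (C = 3*(-3) = -9)
B(O) = 3 - 2*O*(-9 + O) (B(O) = 3 - (O + O)*(O - 9) = 3 - 2*O*(-9 + O))
q(n) = 1111 (q(n) = (3 - 2*(-4)**2 + 18*(-4))*(-11) = (3 - 2*16 - 72)*(-11) = (3 - 32 - 72)*(-11) = -101*(-11) = 1111)
(q(10) + 2371)*(3310 - 2591) = (1111 + 2371)*(3310 - 2591) = 3482*719 = 2503558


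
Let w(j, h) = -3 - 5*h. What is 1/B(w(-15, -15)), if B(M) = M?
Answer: 1/72 ≈ 0.013889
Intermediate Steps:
1/B(w(-15, -15)) = 1/(-3 - 5*(-15)) = 1/(-3 + 75) = 1/72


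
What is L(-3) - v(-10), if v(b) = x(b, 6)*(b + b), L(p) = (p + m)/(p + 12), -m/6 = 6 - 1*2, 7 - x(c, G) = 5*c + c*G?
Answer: 2337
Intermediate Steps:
x(c, G) = 7 - 5*c - G*c (x(c, G) = 7 - (5*c + c*G) = 7 - (5*c + G*c) = 7 + (-5*c - G*c) = 7 - 5*c - G*c)
m = -24 (m = -6*(6 - 1*2) = -6*(6 - 2) = -6*4 = -24)
L(p) = (-24 + p)/(12 + p) (L(p) = (p - 24)/(p + 12) = (-24 + p)/(12 + p))
v(b) = 2*b*(7 - 11*b) (v(b) = (7 - 5*b - 1*6*b)*(b + b) = (7 - 5*b - 6*b)*(2*b) = (7 - 11*b)*(2*b) = 2*b*(7 - 11*b))
L(-3) - v(-10) = (-24 - 3)/(12 - 3) - 2*(-10)*(7 - 11*(-10)) = -27/9 - 2*(-10)*(7 + 110) = (1/9)*(-27) - 2*(-10)*117 = -3 - 1*(-2340) = -3 + 2340 = 2337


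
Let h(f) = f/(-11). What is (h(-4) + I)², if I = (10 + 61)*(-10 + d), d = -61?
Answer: 3074369809/121 ≈ 2.5408e+7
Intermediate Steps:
h(f) = -f/11 (h(f) = f*(-1/11) = -f/11)
I = -5041 (I = (10 + 61)*(-10 - 61) = 71*(-71) = -5041)
(h(-4) + I)² = (-1/11*(-4) - 5041)² = (4/11 - 5041)² = (-55447/11)² = 3074369809/121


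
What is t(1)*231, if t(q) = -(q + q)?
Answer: -462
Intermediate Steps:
t(q) = -2*q
t(1)*231 = -2*1*231 = -2*231 = -462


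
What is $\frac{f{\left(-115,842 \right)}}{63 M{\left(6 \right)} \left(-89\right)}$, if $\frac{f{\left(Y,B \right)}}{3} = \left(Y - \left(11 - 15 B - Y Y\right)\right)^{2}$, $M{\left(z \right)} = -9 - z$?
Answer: $\frac{661981441}{28035} \approx 23613.0$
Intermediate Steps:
$f{\left(Y,B \right)} = 3 \left(-11 + Y + Y^{2} + 15 B\right)^{2}$ ($f{\left(Y,B \right)} = 3 \left(Y - \left(11 - 15 B - Y Y\right)\right)^{2} = 3 \left(Y - \left(11 - Y^{2} - 15 B\right)\right)^{2} = 3 \left(Y + \left(-11 + Y^{2} + 15 B\right)\right)^{2} = 3 \left(-11 + Y + Y^{2} + 15 B\right)^{2}$)
$\frac{f{\left(-115,842 \right)}}{63 M{\left(6 \right)} \left(-89\right)} = \frac{3 \left(-11 - 115 + \left(-115\right)^{2} + 15 \cdot 842\right)^{2}}{63 \left(-9 - 6\right) \left(-89\right)} = \frac{3 \left(-11 - 115 + 13225 + 12630\right)^{2}}{63 \left(-9 - 6\right) \left(-89\right)} = \frac{3 \cdot 25729^{2}}{63 \left(-15\right) \left(-89\right)} = \frac{3 \cdot 661981441}{\left(-945\right) \left(-89\right)} = \frac{1985944323}{84105} = 1985944323 \cdot \frac{1}{84105} = \frac{661981441}{28035}$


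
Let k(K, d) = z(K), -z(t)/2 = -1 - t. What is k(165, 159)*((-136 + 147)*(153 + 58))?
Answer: 770572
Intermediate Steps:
z(t) = 2 + 2*t (z(t) = -2*(-1 - t) = 2 + 2*t)
k(K, d) = 2 + 2*K
k(165, 159)*((-136 + 147)*(153 + 58)) = (2 + 2*165)*((-136 + 147)*(153 + 58)) = (2 + 330)*(11*211) = 332*2321 = 770572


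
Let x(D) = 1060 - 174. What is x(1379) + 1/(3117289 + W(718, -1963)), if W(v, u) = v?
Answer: 2762554203/3118007 ≈ 886.00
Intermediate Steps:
x(D) = 886
x(1379) + 1/(3117289 + W(718, -1963)) = 886 + 1/(3117289 + 718) = 886 + 1/3118007 = 2762554203/3118007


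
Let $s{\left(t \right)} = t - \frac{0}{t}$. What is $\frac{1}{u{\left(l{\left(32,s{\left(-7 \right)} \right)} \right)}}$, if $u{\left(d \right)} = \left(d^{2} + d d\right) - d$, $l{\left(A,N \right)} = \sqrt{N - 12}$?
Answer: $- \frac{2}{77} + \frac{i \sqrt{19}}{1463} \approx -0.025974 + 0.0029794 i$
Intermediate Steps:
$s{\left(t \right)} = t$ ($s{\left(t \right)} = t - 0 = t + 0 = t$)
$l{\left(A,N \right)} = \sqrt{-12 + N}$
$u{\left(d \right)} = - d + 2 d^{2}$ ($u{\left(d \right)} = \left(d^{2} + d^{2}\right) - d = 2 d^{2} - d = - d + 2 d^{2}$)
$\frac{1}{u{\left(l{\left(32,s{\left(-7 \right)} \right)} \right)}} = \frac{1}{\sqrt{-12 - 7} \left(-1 + 2 \sqrt{-12 - 7}\right)} = \frac{1}{\sqrt{-19} \left(-1 + 2 \sqrt{-19}\right)} = \frac{1}{i \sqrt{19} \left(-1 + 2 i \sqrt{19}\right)} = - \frac{i \sqrt{19}}{19 \left(-1 + 2 i \sqrt{19}\right)}$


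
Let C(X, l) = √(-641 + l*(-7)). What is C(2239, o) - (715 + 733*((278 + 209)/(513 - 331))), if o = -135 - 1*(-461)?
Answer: -487101/182 + I*√2923 ≈ -2676.4 + 54.065*I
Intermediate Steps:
o = 326 (o = -135 + 461 = 326)
C(X, l) = √(-641 - 7*l)
C(2239, o) - (715 + 733*((278 + 209)/(513 - 331))) = √(-641 - 7*326) - (715 + 733*((278 + 209)/(513 - 331))) = √(-641 - 2282) - (715 + 733*(487/182)) = √(-2923) - (715 + 733*(487*(1/182))) = I*√2923 - (715 + 733*(487/182)) = I*√2923 - (715 + 356971/182) = I*√2923 - 1*487101/182 = I*√2923 - 487101/182 = -487101/182 + I*√2923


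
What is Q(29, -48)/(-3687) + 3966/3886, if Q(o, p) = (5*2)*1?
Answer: 7291891/7163841 ≈ 1.0179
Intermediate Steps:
Q(o, p) = 10 (Q(o, p) = 10*1 = 10)
Q(29, -48)/(-3687) + 3966/3886 = 10/(-3687) + 3966/3886 = 10*(-1/3687) + 3966*(1/3886) = -10/3687 + 1983/1943 = 7291891/7163841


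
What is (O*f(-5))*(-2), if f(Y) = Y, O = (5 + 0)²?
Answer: 250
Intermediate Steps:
O = 25 (O = 5² = 25)
(O*f(-5))*(-2) = (25*(-5))*(-2) = -125*(-2) = 250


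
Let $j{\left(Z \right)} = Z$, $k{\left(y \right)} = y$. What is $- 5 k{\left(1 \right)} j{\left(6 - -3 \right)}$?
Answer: $-45$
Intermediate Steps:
$- 5 k{\left(1 \right)} j{\left(6 - -3 \right)} = \left(-5\right) 1 \left(6 - -3\right) = - 5 \left(6 + 3\right) = \left(-5\right) 9 = -45$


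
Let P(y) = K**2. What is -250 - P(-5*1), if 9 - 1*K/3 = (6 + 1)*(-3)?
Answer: -8350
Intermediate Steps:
K = 90 (K = 27 - 3*(6 + 1)*(-3) = 27 - 21*(-3) = 27 - 3*(-21) = 27 + 63 = 90)
P(y) = 8100 (P(y) = 90**2 = 8100)
-250 - P(-5*1) = -250 - 1*8100 = -250 - 8100 = -8350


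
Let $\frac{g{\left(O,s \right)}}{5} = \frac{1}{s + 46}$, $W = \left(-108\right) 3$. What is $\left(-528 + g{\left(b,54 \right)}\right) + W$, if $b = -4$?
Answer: $- \frac{17039}{20} \approx -851.95$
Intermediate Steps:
$W = -324$
$g{\left(O,s \right)} = \frac{5}{46 + s}$ ($g{\left(O,s \right)} = \frac{5}{s + 46} = \frac{5}{46 + s}$)
$\left(-528 + g{\left(b,54 \right)}\right) + W = \left(-528 + \frac{5}{46 + 54}\right) - 324 = \left(-528 + \frac{5}{100}\right) - 324 = \left(-528 + 5 \cdot \frac{1}{100}\right) - 324 = \left(-528 + \frac{1}{20}\right) - 324 = - \frac{10559}{20} - 324 = - \frac{17039}{20}$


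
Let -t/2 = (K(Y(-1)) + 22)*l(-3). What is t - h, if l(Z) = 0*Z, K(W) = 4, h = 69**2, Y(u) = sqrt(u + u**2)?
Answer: -4761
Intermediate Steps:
h = 4761
l(Z) = 0
t = 0 (t = -2*(4 + 22)*0 = -52*0 = -2*0 = 0)
t - h = 0 - 1*4761 = 0 - 4761 = -4761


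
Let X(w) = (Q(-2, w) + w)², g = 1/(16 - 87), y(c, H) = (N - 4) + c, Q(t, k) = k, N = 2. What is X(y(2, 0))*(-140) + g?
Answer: -1/71 ≈ -0.014085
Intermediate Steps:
y(c, H) = -2 + c (y(c, H) = (2 - 4) + c = -2 + c)
g = -1/71 (g = 1/(-71) = -1/71 ≈ -0.014085)
X(w) = 4*w² (X(w) = (w + w)² = (2*w)² = 4*w²)
X(y(2, 0))*(-140) + g = (4*(-2 + 2)²)*(-140) - 1/71 = (4*0²)*(-140) - 1/71 = (4*0)*(-140) - 1/71 = 0*(-140) - 1/71 = 0 - 1/71 = -1/71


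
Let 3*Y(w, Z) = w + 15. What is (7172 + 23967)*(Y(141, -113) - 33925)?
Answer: -1054771347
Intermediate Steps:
Y(w, Z) = 5 + w/3 (Y(w, Z) = (w + 15)/3 = (15 + w)/3 = 5 + w/3)
(7172 + 23967)*(Y(141, -113) - 33925) = (7172 + 23967)*((5 + (⅓)*141) - 33925) = 31139*((5 + 47) - 33925) = 31139*(52 - 33925) = 31139*(-33873) = -1054771347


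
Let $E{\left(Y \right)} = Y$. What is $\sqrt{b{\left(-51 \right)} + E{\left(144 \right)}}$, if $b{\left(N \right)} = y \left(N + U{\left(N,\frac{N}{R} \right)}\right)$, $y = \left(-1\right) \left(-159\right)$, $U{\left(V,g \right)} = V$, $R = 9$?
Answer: $3 i \sqrt{1786} \approx 126.78 i$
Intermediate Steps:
$y = 159$
$b{\left(N \right)} = 318 N$ ($b{\left(N \right)} = 159 \left(N + N\right) = 159 \cdot 2 N = 318 N$)
$\sqrt{b{\left(-51 \right)} + E{\left(144 \right)}} = \sqrt{318 \left(-51\right) + 144} = \sqrt{-16218 + 144} = \sqrt{-16074} = 3 i \sqrt{1786}$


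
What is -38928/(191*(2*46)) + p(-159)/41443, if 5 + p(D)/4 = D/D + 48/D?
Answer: -21380140044/9649132247 ≈ -2.2158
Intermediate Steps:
p(D) = -16 + 192/D (p(D) = -20 + 4*(D/D + 48/D) = -20 + 4*(1 + 48/D) = -20 + (4 + 192/D) = -16 + 192/D)
-38928/(191*(2*46)) + p(-159)/41443 = -38928/(191*(2*46)) + (-16 + 192/(-159))/41443 = -38928/(191*92) + (-16 + 192*(-1/159))*(1/41443) = -38928/17572 + (-16 - 64/53)*(1/41443) = -38928*1/17572 - 912/53*1/41443 = -9732/4393 - 912/2196479 = -21380140044/9649132247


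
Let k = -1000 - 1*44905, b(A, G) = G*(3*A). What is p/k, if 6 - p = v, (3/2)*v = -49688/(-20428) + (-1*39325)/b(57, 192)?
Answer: -1302050887/11545545250080 ≈ -0.00011278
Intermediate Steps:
b(A, G) = 3*A*G
k = -45905 (k = -1000 - 44905 = -45905)
v = 207006329/251509536 (v = 2*(-49688/(-20428) + (-1*39325)/((3*57*192)))/3 = 2*(-49688*(-1/20428) - 39325/32832)/3 = 2*(12422/5107 - 39325*1/32832)/3 = 2*(12422/5107 - 39325/32832)/3 = (⅔)*(207006329/167673024) = 207006329/251509536 ≈ 0.82306)
p = 1302050887/251509536 (p = 6 - 1*207006329/251509536 = 6 - 207006329/251509536 = 1302050887/251509536 ≈ 5.1769)
p/k = (1302050887/251509536)/(-45905) = (1302050887/251509536)*(-1/45905) = -1302050887/11545545250080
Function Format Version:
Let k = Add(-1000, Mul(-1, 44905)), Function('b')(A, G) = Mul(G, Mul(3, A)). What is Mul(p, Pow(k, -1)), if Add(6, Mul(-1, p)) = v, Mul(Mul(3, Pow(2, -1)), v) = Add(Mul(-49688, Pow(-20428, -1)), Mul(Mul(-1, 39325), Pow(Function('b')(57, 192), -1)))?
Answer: Rational(-1302050887, 11545545250080) ≈ -0.00011278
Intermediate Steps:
Function('b')(A, G) = Mul(3, A, G)
k = -45905 (k = Add(-1000, -44905) = -45905)
v = Rational(207006329, 251509536) (v = Mul(Rational(2, 3), Add(Mul(-49688, Pow(-20428, -1)), Mul(Mul(-1, 39325), Pow(Mul(3, 57, 192), -1)))) = Mul(Rational(2, 3), Add(Mul(-49688, Rational(-1, 20428)), Mul(-39325, Pow(32832, -1)))) = Mul(Rational(2, 3), Add(Rational(12422, 5107), Mul(-39325, Rational(1, 32832)))) = Mul(Rational(2, 3), Add(Rational(12422, 5107), Rational(-39325, 32832))) = Mul(Rational(2, 3), Rational(207006329, 167673024)) = Rational(207006329, 251509536) ≈ 0.82306)
p = Rational(1302050887, 251509536) (p = Add(6, Mul(-1, Rational(207006329, 251509536))) = Add(6, Rational(-207006329, 251509536)) = Rational(1302050887, 251509536) ≈ 5.1769)
Mul(p, Pow(k, -1)) = Mul(Rational(1302050887, 251509536), Pow(-45905, -1)) = Mul(Rational(1302050887, 251509536), Rational(-1, 45905)) = Rational(-1302050887, 11545545250080)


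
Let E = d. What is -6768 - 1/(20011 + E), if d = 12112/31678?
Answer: -2145187224719/316960285 ≈ -6768.0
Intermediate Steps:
d = 6056/15839 (d = 12112*(1/31678) = 6056/15839 ≈ 0.38235)
E = 6056/15839 ≈ 0.38235
-6768 - 1/(20011 + E) = -6768 - 1/(20011 + 6056/15839) = -6768 - 1/316960285/15839 = -6768 - 1*15839/316960285 = -6768 - 15839/316960285 = -2145187224719/316960285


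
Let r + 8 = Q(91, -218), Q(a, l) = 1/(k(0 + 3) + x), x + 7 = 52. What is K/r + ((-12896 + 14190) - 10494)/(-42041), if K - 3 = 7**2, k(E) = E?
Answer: -101410736/16101703 ≈ -6.2981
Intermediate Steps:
x = 45 (x = -7 + 52 = 45)
Q(a, l) = 1/48 (Q(a, l) = 1/((0 + 3) + 45) = 1/(3 + 45) = 1/48)
r = -383/48 (r = -8 + 1/48 = -383/48 ≈ -7.9792)
K = 52 (K = 3 + 7**2 = 3 + 49 = 52)
K/r + ((-12896 + 14190) - 10494)/(-42041) = 52/(-383/48) + ((-12896 + 14190) - 10494)/(-42041) = 52*(-48/383) + (1294 - 10494)*(-1/42041) = -2496/383 - 9200*(-1/42041) = -2496/383 + 9200/42041 = -101410736/16101703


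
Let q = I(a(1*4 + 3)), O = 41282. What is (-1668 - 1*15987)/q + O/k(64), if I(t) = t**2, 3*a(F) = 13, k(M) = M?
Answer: -1596311/5408 ≈ -295.18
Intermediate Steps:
a(F) = 13/3 (a(F) = (1/3)*13 = 13/3)
q = 169/9 (q = (13/3)**2 = 169/9 ≈ 18.778)
(-1668 - 1*15987)/q + O/k(64) = (-1668 - 1*15987)/(169/9) + 41282/64 = (-1668 - 15987)*(9/169) + 41282*(1/64) = -17655*9/169 + 20641/32 = -158895/169 + 20641/32 = -1596311/5408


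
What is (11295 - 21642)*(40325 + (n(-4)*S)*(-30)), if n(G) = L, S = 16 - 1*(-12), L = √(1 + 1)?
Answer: -417242775 + 8691480*√2 ≈ -4.0495e+8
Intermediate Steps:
L = √2 ≈ 1.4142
S = 28 (S = 16 + 12 = 28)
n(G) = √2
(11295 - 21642)*(40325 + (n(-4)*S)*(-30)) = (11295 - 21642)*(40325 + (√2*28)*(-30)) = -10347*(40325 + (28*√2)*(-30)) = -10347*(40325 - 840*√2) = -417242775 + 8691480*√2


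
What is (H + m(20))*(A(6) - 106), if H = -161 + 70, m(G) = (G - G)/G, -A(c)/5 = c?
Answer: 12376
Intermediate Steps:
A(c) = -5*c
m(G) = 0 (m(G) = 0/G = 0)
H = -91
(H + m(20))*(A(6) - 106) = (-91 + 0)*(-5*6 - 106) = -91*(-30 - 106) = -91*(-136) = 12376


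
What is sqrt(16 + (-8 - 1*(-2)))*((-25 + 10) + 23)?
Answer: 8*sqrt(10) ≈ 25.298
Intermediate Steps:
sqrt(16 + (-8 - 1*(-2)))*((-25 + 10) + 23) = sqrt(16 + (-8 + 2))*(-15 + 23) = sqrt(16 - 6)*8 = sqrt(10)*8 = 8*sqrt(10)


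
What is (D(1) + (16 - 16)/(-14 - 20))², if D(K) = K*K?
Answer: 1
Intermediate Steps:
D(K) = K²
(D(1) + (16 - 16)/(-14 - 20))² = (1² + (16 - 16)/(-14 - 20))² = (1 + 0/(-34))² = (1 + 0*(-1/34))² = (1 + 0)² = 1² = 1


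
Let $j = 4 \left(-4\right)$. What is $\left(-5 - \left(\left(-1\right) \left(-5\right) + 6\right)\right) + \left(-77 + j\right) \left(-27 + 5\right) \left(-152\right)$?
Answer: $-311008$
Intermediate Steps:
$j = -16$
$\left(-5 - \left(\left(-1\right) \left(-5\right) + 6\right)\right) + \left(-77 + j\right) \left(-27 + 5\right) \left(-152\right) = \left(-5 - \left(\left(-1\right) \left(-5\right) + 6\right)\right) + \left(-77 - 16\right) \left(-27 + 5\right) \left(-152\right) = \left(-5 - \left(5 + 6\right)\right) + \left(-93\right) \left(-22\right) \left(-152\right) = \left(-5 - 11\right) + 2046 \left(-152\right) = \left(-5 - 11\right) - 310992 = -16 - 310992 = -311008$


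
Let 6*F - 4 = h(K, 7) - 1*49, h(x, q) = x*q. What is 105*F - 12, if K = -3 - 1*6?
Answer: -1902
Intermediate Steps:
K = -9 (K = -3 - 6 = -9)
h(x, q) = q*x
F = -18 (F = ⅔ + (7*(-9) - 1*49)/6 = ⅔ + (-63 - 49)/6 = ⅔ + (⅙)*(-112) = ⅔ - 56/3 = -18)
105*F - 12 = 105*(-18) - 12 = -1890 - 12 = -1902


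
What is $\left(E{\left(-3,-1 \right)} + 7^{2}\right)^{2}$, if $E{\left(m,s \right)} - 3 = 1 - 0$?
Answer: $2809$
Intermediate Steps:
$E{\left(m,s \right)} = 4$ ($E{\left(m,s \right)} = 3 + \left(1 - 0\right) = 3 + \left(1 + 0\right) = 3 + 1 = 4$)
$\left(E{\left(-3,-1 \right)} + 7^{2}\right)^{2} = \left(4 + 7^{2}\right)^{2} = \left(4 + 49\right)^{2} = 53^{2} = 2809$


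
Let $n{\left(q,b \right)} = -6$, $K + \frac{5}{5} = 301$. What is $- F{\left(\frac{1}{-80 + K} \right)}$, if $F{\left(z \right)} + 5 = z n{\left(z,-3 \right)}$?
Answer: $\frac{553}{110} \approx 5.0273$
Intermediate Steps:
$K = 300$ ($K = -1 + 301 = 300$)
$F{\left(z \right)} = -5 - 6 z$ ($F{\left(z \right)} = -5 + z \left(-6\right) = -5 - 6 z$)
$- F{\left(\frac{1}{-80 + K} \right)} = - (-5 - \frac{6}{-80 + 300}) = - (-5 - \frac{6}{220}) = - (-5 - \frac{3}{110}) = \left(-1\right) \left(- \frac{553}{110}\right) = \frac{553}{110}$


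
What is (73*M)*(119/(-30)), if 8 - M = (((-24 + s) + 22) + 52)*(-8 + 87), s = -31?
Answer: 12969691/30 ≈ 4.3232e+5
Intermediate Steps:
M = -1493 (M = 8 - (((-24 - 31) + 22) + 52)*(-8 + 87) = 8 - ((-55 + 22) + 52)*79 = 8 - (-33 + 52)*79 = 8 - 19*79 = 8 - 1*1501 = 8 - 1501 = -1493)
(73*M)*(119/(-30)) = (73*(-1493))*(119/(-30)) = -12969691*(-1)/30 = -108989*(-119/30) = 12969691/30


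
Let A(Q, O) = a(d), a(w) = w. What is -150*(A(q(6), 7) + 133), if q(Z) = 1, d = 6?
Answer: -20850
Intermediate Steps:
A(Q, O) = 6
-150*(A(q(6), 7) + 133) = -150*(6 + 133) = -150*139 = -20850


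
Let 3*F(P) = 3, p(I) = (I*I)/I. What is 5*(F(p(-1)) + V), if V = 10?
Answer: 55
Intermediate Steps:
p(I) = I (p(I) = I**2/I = I)
F(P) = 1 (F(P) = (1/3)*3 = 1)
5*(F(p(-1)) + V) = 5*(1 + 10) = 5*11 = 55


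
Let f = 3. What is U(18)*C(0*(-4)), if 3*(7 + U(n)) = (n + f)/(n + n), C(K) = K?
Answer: 0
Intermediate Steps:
U(n) = -7 + (3 + n)/(6*n) (U(n) = -7 + ((n + 3)/(n + n))/3 = -7 + ((3 + n)/((2*n)))/3 = -7 + ((3 + n)*(1/(2*n)))/3 = -7 + ((3 + n)/(2*n))/3 = -7 + (3 + n)/(6*n))
U(18)*C(0*(-4)) = ((⅙)*(3 - 41*18)/18)*(0*(-4)) = ((⅙)*(1/18)*(3 - 738))*0 = ((⅙)*(1/18)*(-735))*0 = -245/36*0 = 0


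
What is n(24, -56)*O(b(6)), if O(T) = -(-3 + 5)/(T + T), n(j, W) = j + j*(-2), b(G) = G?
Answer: 4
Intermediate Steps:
n(j, W) = -j (n(j, W) = j - 2*j = -j)
O(T) = -1/T (O(T) = -2/(2*T) = -2*1/(2*T) = -1/T)
n(24, -56)*O(b(6)) = (-1*24)*(-1/6) = -(-24)/6 = -24*(-1/6) = 4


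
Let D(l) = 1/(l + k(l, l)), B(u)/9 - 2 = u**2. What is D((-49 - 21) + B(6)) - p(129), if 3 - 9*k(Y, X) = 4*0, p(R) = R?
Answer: -105390/817 ≈ -129.00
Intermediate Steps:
B(u) = 18 + 9*u**2
k(Y, X) = 1/3 (k(Y, X) = 1/3 - 4*0/9 = 1/3 - 1/9*0 = 1/3 + 0 = 1/3)
D(l) = 1/(1/3 + l) (D(l) = 1/(l + 1/3) = 1/(1/3 + l))
D((-49 - 21) + B(6)) - p(129) = 3/(1 + 3*((-49 - 21) + (18 + 9*6**2))) - 1*129 = 3/(1 + 3*(-70 + (18 + 9*36))) - 129 = 3/(1 + 3*(-70 + (18 + 324))) - 129 = 3/(1 + 3*(-70 + 342)) - 129 = 3/(1 + 3*272) - 129 = 3/(1 + 816) - 129 = 3/817 - 129 = -105390/817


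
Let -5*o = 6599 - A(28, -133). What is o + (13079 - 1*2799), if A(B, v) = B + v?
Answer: 44696/5 ≈ 8939.2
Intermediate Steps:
o = -6704/5 (o = -(6599 - (28 - 133))/5 = -(6599 - 1*(-105))/5 = -(6599 + 105)/5 = -⅕*6704 = -6704/5 ≈ -1340.8)
o + (13079 - 1*2799) = -6704/5 + (13079 - 1*2799) = -6704/5 + (13079 - 2799) = -6704/5 + 10280 = 44696/5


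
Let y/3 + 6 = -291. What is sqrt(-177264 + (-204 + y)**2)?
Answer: 3*sqrt(113529) ≈ 1010.8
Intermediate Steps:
y = -891 (y = -18 + 3*(-291) = -18 - 873 = -891)
sqrt(-177264 + (-204 + y)**2) = sqrt(-177264 + (-204 - 891)**2) = sqrt(-177264 + (-1095)**2) = sqrt(-177264 + 1199025) = sqrt(1021761) = 3*sqrt(113529)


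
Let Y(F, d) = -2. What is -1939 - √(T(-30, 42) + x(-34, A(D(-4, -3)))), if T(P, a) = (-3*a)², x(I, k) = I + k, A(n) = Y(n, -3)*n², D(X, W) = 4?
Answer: -1939 - √15810 ≈ -2064.7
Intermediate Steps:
A(n) = -2*n²
T(P, a) = 9*a²
-1939 - √(T(-30, 42) + x(-34, A(D(-4, -3)))) = -1939 - √(9*42² + (-34 - 2*4²)) = -1939 - √(9*1764 + (-34 - 2*16)) = -1939 - √(15876 + (-34 - 32)) = -1939 - √(15876 - 66) = -1939 - √15810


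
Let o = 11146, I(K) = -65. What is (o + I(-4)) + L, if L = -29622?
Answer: -18541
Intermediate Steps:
(o + I(-4)) + L = (11146 - 65) - 29622 = 11081 - 29622 = -18541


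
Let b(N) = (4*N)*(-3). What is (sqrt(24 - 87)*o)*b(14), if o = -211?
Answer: 106344*I*sqrt(7) ≈ 2.8136e+5*I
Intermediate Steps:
b(N) = -12*N
(sqrt(24 - 87)*o)*b(14) = (sqrt(24 - 87)*(-211))*(-12*14) = (sqrt(-63)*(-211))*(-168) = ((3*I*sqrt(7))*(-211))*(-168) = -633*I*sqrt(7)*(-168) = 106344*I*sqrt(7)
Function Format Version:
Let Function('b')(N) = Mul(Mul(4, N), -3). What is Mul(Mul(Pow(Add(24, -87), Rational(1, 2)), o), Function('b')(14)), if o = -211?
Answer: Mul(106344, I, Pow(7, Rational(1, 2))) ≈ Mul(2.8136e+5, I)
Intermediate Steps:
Function('b')(N) = Mul(-12, N)
Mul(Mul(Pow(Add(24, -87), Rational(1, 2)), o), Function('b')(14)) = Mul(Mul(Pow(Add(24, -87), Rational(1, 2)), -211), Mul(-12, 14)) = Mul(Mul(Pow(-63, Rational(1, 2)), -211), -168) = Mul(Mul(Mul(3, I, Pow(7, Rational(1, 2))), -211), -168) = Mul(Mul(-633, I, Pow(7, Rational(1, 2))), -168) = Mul(106344, I, Pow(7, Rational(1, 2)))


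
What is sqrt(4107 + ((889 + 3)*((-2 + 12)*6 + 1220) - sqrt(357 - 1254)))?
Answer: sqrt(1145867 - I*sqrt(897)) ≈ 1070.5 - 0.01*I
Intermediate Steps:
sqrt(4107 + ((889 + 3)*((-2 + 12)*6 + 1220) - sqrt(357 - 1254))) = sqrt(4107 + (892*(10*6 + 1220) - sqrt(-897))) = sqrt(4107 + (892*(60 + 1220) - I*sqrt(897))) = sqrt(4107 + (892*1280 - I*sqrt(897))) = sqrt(4107 + (1141760 - I*sqrt(897))) = sqrt(1145867 - I*sqrt(897))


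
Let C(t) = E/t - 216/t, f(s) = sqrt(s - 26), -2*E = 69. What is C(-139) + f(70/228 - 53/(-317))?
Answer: 501/278 + I*sqrt(33335534238)/36138 ≈ 1.8022 + 5.0523*I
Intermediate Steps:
E = -69/2 (E = -1/2*69 = -69/2 ≈ -34.500)
f(s) = sqrt(-26 + s)
C(t) = -501/(2*t) (C(t) = -69/(2*t) - 216/t = -501/(2*t))
C(-139) + f(70/228 - 53/(-317)) = -501/2/(-139) + sqrt(-26 + (70/228 - 53/(-317))) = -501/2*(-1/139) + sqrt(-26 + (70*(1/228) - 53*(-1/317))) = 501/278 + sqrt(-26 + (35/114 + 53/317)) = 501/278 + sqrt(-26 + 17137/36138) = 501/278 + sqrt(-922451/36138) = 501/278 + I*sqrt(33335534238)/36138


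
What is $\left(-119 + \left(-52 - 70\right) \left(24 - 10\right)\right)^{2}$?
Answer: $3337929$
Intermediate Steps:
$\left(-119 + \left(-52 - 70\right) \left(24 - 10\right)\right)^{2} = \left(-119 - 1708\right)^{2} = \left(-1827\right)^{2} = 3337929$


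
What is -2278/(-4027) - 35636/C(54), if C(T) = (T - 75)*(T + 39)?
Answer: 147955106/7864731 ≈ 18.812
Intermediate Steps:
C(T) = (-75 + T)*(39 + T)
-2278/(-4027) - 35636/C(54) = -2278/(-4027) - 35636/(-2925 + 54**2 - 36*54) = -2278*(-1/4027) - 35636/(-2925 + 2916 - 1944) = 2278/4027 - 35636/(-1953) = 2278/4027 - 35636*(-1/1953) = 2278/4027 + 35636/1953 = 147955106/7864731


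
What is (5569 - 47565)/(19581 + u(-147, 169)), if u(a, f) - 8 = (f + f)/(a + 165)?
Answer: -188982/88235 ≈ -2.1418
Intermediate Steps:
u(a, f) = 8 + 2*f/(165 + a) (u(a, f) = 8 + (f + f)/(a + 165) = 8 + (2*f)/(165 + a) = 8 + 2*f/(165 + a))
(5569 - 47565)/(19581 + u(-147, 169)) = (5569 - 47565)/(19581 + 2*(660 + 169 + 4*(-147))/(165 - 147)) = -41996/(19581 + 2*(660 + 169 - 588)/18) = -41996/(19581 + 2*(1/18)*241) = -41996/(19581 + 241/9) = -41996/176470/9 = -41996*9/176470 = -188982/88235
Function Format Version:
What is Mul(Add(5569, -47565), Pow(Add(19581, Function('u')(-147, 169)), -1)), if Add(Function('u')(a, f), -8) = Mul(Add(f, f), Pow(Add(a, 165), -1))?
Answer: Rational(-188982, 88235) ≈ -2.1418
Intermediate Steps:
Function('u')(a, f) = Add(8, Mul(2, f, Pow(Add(165, a), -1))) (Function('u')(a, f) = Add(8, Mul(Add(f, f), Pow(Add(a, 165), -1))) = Add(8, Mul(Mul(2, f), Pow(Add(165, a), -1))) = Add(8, Mul(2, f, Pow(Add(165, a), -1))))
Mul(Add(5569, -47565), Pow(Add(19581, Function('u')(-147, 169)), -1)) = Mul(Add(5569, -47565), Pow(Add(19581, Mul(2, Pow(Add(165, -147), -1), Add(660, 169, Mul(4, -147)))), -1)) = Mul(-41996, Pow(Add(19581, Mul(2, Pow(18, -1), Add(660, 169, -588))), -1)) = Mul(-41996, Pow(Add(19581, Mul(2, Rational(1, 18), 241)), -1)) = Mul(-41996, Pow(Add(19581, Rational(241, 9)), -1)) = Mul(-41996, Pow(Rational(176470, 9), -1)) = Mul(-41996, Rational(9, 176470)) = Rational(-188982, 88235)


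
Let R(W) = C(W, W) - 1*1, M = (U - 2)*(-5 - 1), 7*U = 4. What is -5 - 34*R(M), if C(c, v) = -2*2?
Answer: 165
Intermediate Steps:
U = 4/7 (U = (1/7)*4 = 4/7 ≈ 0.57143)
C(c, v) = -4
M = 60/7 (M = (4/7 - 2)*(-5 - 1) = -10/7*(-6) = 60/7 ≈ 8.5714)
R(W) = -5 (R(W) = -4 - 1*1 = -4 - 1 = -5)
-5 - 34*R(M) = -5 - 34*(-5) = -5 + 170 = 165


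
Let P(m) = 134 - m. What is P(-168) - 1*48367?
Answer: -48065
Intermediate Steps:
P(-168) - 1*48367 = (134 - 1*(-168)) - 1*48367 = (134 + 168) - 48367 = 302 - 48367 = -48065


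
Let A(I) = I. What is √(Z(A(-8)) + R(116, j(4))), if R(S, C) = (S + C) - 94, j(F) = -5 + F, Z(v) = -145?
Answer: 2*I*√31 ≈ 11.136*I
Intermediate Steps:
R(S, C) = -94 + C + S (R(S, C) = (C + S) - 94 = -94 + C + S)
√(Z(A(-8)) + R(116, j(4))) = √(-145 + (-94 + (-5 + 4) + 116)) = √(-145 + (-94 - 1 + 116)) = √(-145 + 21) = √(-124) = 2*I*√31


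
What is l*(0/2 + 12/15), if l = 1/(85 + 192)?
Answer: 4/1385 ≈ 0.0028881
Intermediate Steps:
l = 1/277 ≈ 0.0036101
l*(0/2 + 12/15) = (0/2 + 12/15)/277 = (0*(½) + 12*(1/15))/277 = (0 + ⅘)/277 = (1/277)*(⅘) = 4/1385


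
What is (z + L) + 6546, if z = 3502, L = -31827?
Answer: -21779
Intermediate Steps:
(z + L) + 6546 = (3502 - 31827) + 6546 = -28325 + 6546 = -21779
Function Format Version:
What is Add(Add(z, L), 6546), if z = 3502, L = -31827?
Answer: -21779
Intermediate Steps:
Add(Add(z, L), 6546) = Add(Add(3502, -31827), 6546) = Add(-28325, 6546) = -21779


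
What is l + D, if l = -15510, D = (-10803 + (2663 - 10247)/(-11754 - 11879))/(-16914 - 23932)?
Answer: -14971757364465/965313518 ≈ -15510.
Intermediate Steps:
D = 255299715/965313518 (D = (-10803 - 7584/(-23633))/(-40846) = (-10803 - 7584*(-1/23633))*(-1/40846) = (-10803 + 7584/23633)*(-1/40846) = -255299715/23633*(-1/40846) = 255299715/965313518 ≈ 0.26447)
l + D = -15510 + 255299715/965313518 = -14971757364465/965313518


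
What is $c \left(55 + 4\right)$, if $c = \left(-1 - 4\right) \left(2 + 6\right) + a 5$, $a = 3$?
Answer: $-1475$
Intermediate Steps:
$c = -25$ ($c = \left(-1 - 4\right) \left(2 + 6\right) + 3 \cdot 5 = \left(-5\right) 8 + 15 = -40 + 15 = -25$)
$c \left(55 + 4\right) = - 25 \left(55 + 4\right) = \left(-25\right) 59 = -1475$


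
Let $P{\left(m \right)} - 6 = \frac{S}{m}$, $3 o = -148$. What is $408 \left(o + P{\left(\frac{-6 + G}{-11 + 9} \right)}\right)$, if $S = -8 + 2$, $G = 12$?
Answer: $-16864$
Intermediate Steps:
$o = - \frac{148}{3}$ ($o = \frac{1}{3} \left(-148\right) = - \frac{148}{3} \approx -49.333$)
$S = -6$
$P{\left(m \right)} = 6 - \frac{6}{m}$
$408 \left(o + P{\left(\frac{-6 + G}{-11 + 9} \right)}\right) = 408 \left(- \frac{148}{3} + \left(6 - \frac{6}{\left(-6 + 12\right) \frac{1}{-11 + 9}}\right)\right) = 408 \left(- \frac{148}{3} + \left(6 - \frac{6}{6 \frac{1}{-2}}\right)\right) = 408 \left(- \frac{148}{3} + \left(6 - \frac{6}{6 \left(- \frac{1}{2}\right)}\right)\right) = 408 \left(- \frac{148}{3} + \left(6 - \frac{6}{-3}\right)\right) = 408 \left(- \frac{148}{3} + \left(6 - -2\right)\right) = 408 \left(- \frac{148}{3} + \left(6 + 2\right)\right) = 408 \left(- \frac{148}{3} + 8\right) = 408 \left(- \frac{124}{3}\right) = -16864$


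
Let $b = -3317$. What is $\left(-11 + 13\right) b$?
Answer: $-6634$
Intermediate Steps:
$\left(-11 + 13\right) b = \left(-11 + 13\right) \left(-3317\right) = 2 \left(-3317\right) = -6634$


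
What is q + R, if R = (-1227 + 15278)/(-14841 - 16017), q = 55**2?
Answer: 93331399/30858 ≈ 3024.5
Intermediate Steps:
q = 3025
R = -14051/30858 (R = 14051/(-30858) = 14051*(-1/30858) = -14051/30858 ≈ -0.45534)
q + R = 3025 - 14051/30858 = 93331399/30858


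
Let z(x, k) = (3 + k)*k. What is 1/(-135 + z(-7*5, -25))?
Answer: 1/415 ≈ 0.0024096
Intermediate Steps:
z(x, k) = k*(3 + k)
1/(-135 + z(-7*5, -25)) = 1/(-135 - 25*(3 - 25)) = 1/(-135 - 25*(-22)) = 1/(-135 + 550) = 1/415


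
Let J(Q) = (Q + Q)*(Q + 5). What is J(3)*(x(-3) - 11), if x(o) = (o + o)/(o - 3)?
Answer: -480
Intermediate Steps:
J(Q) = 2*Q*(5 + Q) (J(Q) = (2*Q)*(5 + Q) = 2*Q*(5 + Q))
x(o) = 2*o/(-3 + o) (x(o) = (2*o)/(-3 + o) = 2*o/(-3 + o))
J(3)*(x(-3) - 11) = (2*3*(5 + 3))*(2*(-3)/(-3 - 3) - 11) = (2*3*8)*(2*(-3)/(-6) - 11) = 48*(2*(-3)*(-1/6) - 11) = 48*(1 - 11) = 48*(-10) = -480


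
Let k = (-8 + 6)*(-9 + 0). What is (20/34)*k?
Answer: 180/17 ≈ 10.588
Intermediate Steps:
k = 18 (k = -2*(-9) = 18)
(20/34)*k = (20/34)*18 = (20*(1/34))*18 = (10/17)*18 = 180/17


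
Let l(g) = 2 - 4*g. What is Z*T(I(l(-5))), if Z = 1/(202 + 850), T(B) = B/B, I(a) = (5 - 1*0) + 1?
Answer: 1/1052 ≈ 0.00095057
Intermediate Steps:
I(a) = 6 (I(a) = (5 + 0) + 1 = 5 + 1 = 6)
T(B) = 1
Z = 1/1052 ≈ 0.00095057
Z*T(I(l(-5))) = (1/1052)*1 = 1/1052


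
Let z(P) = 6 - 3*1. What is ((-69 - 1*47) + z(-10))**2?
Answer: 12769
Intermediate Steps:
z(P) = 3 (z(P) = 6 - 3 = 3)
((-69 - 1*47) + z(-10))**2 = ((-69 - 1*47) + 3)**2 = ((-69 - 47) + 3)**2 = (-116 + 3)**2 = (-113)**2 = 12769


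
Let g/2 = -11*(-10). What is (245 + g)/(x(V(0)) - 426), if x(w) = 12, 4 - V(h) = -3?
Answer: -155/138 ≈ -1.1232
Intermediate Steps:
g = 220 (g = 2*(-11*(-10)) = 2*110 = 220)
V(h) = 7 (V(h) = 4 - 1*(-3) = 4 + 3 = 7)
(245 + g)/(x(V(0)) - 426) = (245 + 220)/(12 - 426) = 465/(-414) = 465*(-1/414) = -155/138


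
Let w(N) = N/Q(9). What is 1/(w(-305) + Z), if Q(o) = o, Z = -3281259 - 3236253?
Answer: -9/58657913 ≈ -1.5343e-7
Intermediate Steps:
Z = -6517512
w(N) = N/9
1/(w(-305) + Z) = 1/((1/9)*(-305) - 6517512) = 1/(-305/9 - 6517512) = 1/(-58657913/9) = -9/58657913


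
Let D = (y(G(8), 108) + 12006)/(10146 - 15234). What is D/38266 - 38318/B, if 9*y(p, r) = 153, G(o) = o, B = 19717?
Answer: -7460652337235/3838848793536 ≈ -1.9435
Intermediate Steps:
y(p, r) = 17 (y(p, r) = (⅑)*153 = 17)
D = -12023/5088 (D = (17 + 12006)/(10146 - 15234) = 12023/(-5088) = 12023*(-1/5088) = -12023/5088 ≈ -2.3630)
D/38266 - 38318/B = -12023/5088/38266 - 38318/19717 = -12023/5088*1/38266 - 38318*1/19717 = -12023/194697408 - 38318/19717 = -7460652337235/3838848793536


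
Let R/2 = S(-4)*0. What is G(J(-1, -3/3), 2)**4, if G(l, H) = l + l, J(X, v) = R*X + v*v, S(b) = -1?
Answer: 16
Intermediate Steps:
R = 0 (R = 2*(-1*0) = 2*0 = 0)
J(X, v) = v**2 (J(X, v) = 0*X + v*v = 0 + v**2 = v**2)
G(l, H) = 2*l
G(J(-1, -3/3), 2)**4 = (2*(-3/3)**2)**4 = (2*(-3*1/3)**2)**4 = (2*(-1)**2)**4 = (2*1)**4 = 2**4 = 16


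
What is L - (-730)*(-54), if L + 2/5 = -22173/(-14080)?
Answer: -555017059/14080 ≈ -39419.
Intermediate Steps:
L = 16541/14080 (L = -⅖ - 22173/(-14080) = -⅖ - 22173*(-1/14080) = -⅖ + 22173/14080 = 16541/14080 ≈ 1.1748)
L - (-730)*(-54) = 16541/14080 - (-730)*(-54) = 16541/14080 - 1*39420 = 16541/14080 - 39420 = -555017059/14080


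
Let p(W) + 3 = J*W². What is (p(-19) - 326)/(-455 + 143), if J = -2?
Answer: 1051/312 ≈ 3.3686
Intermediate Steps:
p(W) = -3 - 2*W²
(p(-19) - 326)/(-455 + 143) = ((-3 - 2*(-19)²) - 326)/(-455 + 143) = ((-3 - 2*361) - 326)/(-312) = ((-3 - 722) - 326)*(-1/312) = (-725 - 326)*(-1/312) = -1051*(-1/312) = 1051/312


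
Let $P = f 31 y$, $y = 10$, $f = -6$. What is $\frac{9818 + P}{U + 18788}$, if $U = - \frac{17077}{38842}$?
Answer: $\frac{309104636}{729746419} \approx 0.42358$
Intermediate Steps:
$U = - \frac{17077}{38842}$ ($U = \left(-17077\right) \frac{1}{38842} = - \frac{17077}{38842} \approx -0.43965$)
$P = -1860$ ($P = \left(-6\right) 31 \cdot 10 = \left(-186\right) 10 = -1860$)
$\frac{9818 + P}{U + 18788} = \frac{9818 - 1860}{- \frac{17077}{38842} + 18788} = \frac{7958}{\frac{729746419}{38842}} = 7958 \cdot \frac{38842}{729746419} = \frac{309104636}{729746419}$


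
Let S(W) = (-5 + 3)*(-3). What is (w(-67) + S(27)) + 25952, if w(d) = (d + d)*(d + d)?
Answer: 43914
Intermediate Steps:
w(d) = 4*d**2 (w(d) = (2*d)*(2*d) = 4*d**2)
S(W) = 6 (S(W) = -2*(-3) = 6)
(w(-67) + S(27)) + 25952 = (4*(-67)**2 + 6) + 25952 = (4*4489 + 6) + 25952 = (17956 + 6) + 25952 = 17962 + 25952 = 43914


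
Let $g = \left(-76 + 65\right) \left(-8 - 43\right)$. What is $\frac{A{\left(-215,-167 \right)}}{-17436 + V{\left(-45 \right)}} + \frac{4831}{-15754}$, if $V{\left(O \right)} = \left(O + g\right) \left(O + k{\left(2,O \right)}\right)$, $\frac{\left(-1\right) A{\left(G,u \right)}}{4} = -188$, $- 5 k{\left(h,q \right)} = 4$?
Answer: $- \frac{16425811}{50546709} \approx -0.32496$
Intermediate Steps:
$k{\left(h,q \right)} = - \frac{4}{5}$ ($k{\left(h,q \right)} = \left(- \frac{1}{5}\right) 4 = - \frac{4}{5}$)
$A{\left(G,u \right)} = 752$ ($A{\left(G,u \right)} = \left(-4\right) \left(-188\right) = 752$)
$g = 561$ ($g = \left(-11\right) \left(-51\right) = 561$)
$V{\left(O \right)} = \left(561 + O\right) \left(- \frac{4}{5} + O\right)$ ($V{\left(O \right)} = \left(O + 561\right) \left(O - \frac{4}{5}\right) = \left(561 + O\right) \left(- \frac{4}{5} + O\right)$)
$\frac{A{\left(-215,-167 \right)}}{-17436 + V{\left(-45 \right)}} + \frac{4831}{-15754} = \frac{752}{-17436 + \left(- \frac{2244}{5} + \left(-45\right)^{2} + \frac{2801}{5} \left(-45\right)\right)} + \frac{4831}{-15754} = \frac{752}{-17436 - \frac{118164}{5}} + 4831 \left(- \frac{1}{15754}\right) = \frac{752}{-17436 - \frac{118164}{5}} - \frac{4831}{15754} = \frac{752}{- \frac{205344}{5}} - \frac{4831}{15754} = 752 \left(- \frac{5}{205344}\right) - \frac{4831}{15754} = - \frac{235}{12834} - \frac{4831}{15754} = - \frac{16425811}{50546709}$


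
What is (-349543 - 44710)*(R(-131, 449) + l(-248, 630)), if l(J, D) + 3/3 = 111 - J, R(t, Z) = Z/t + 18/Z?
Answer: -8223312909627/58819 ≈ -1.3981e+8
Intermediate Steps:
R(t, Z) = 18/Z + Z/t
l(J, D) = 110 - J (l(J, D) = -1 + (111 - J) = 110 - J)
(-349543 - 44710)*(R(-131, 449) + l(-248, 630)) = (-349543 - 44710)*((18/449 + 449/(-131)) + (110 - 1*(-248))) = -394253*((18*(1/449) + 449*(-1/131)) + (110 + 248)) = -394253*((18/449 - 449/131) + 358) = -394253*(-199243/58819 + 358) = -394253*20857959/58819 = -8223312909627/58819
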